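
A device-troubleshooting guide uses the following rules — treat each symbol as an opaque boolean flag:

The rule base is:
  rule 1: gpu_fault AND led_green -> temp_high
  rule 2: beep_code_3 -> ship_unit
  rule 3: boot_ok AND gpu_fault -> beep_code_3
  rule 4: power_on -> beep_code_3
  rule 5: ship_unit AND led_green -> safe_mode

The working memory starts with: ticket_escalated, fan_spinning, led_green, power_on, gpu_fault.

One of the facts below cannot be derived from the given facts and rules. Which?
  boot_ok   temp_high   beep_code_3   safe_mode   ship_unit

Round 1 fires rule 1, rule 4, giving temp_high, beep_code_3.
Round 2 fires rule 2, giving ship_unit.
Round 3 fires rule 5, giving safe_mode.
Derived: temp_high (round 1), ship_unit (round 2), safe_mode (round 3), beep_code_3 (round 1). boot_ok never appears in any round.

boot_ok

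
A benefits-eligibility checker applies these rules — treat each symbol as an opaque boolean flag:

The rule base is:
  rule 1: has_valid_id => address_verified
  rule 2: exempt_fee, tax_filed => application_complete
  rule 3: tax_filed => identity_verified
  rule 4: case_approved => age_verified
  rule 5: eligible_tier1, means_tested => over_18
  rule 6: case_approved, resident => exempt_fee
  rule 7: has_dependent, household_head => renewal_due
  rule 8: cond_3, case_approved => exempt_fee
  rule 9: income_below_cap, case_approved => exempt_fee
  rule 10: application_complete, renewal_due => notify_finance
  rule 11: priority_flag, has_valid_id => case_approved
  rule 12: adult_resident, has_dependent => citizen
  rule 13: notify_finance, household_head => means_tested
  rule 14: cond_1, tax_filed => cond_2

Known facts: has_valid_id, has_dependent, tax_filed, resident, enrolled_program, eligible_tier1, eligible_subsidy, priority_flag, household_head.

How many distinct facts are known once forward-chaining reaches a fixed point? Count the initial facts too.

19

Round 1: rule 1 [has_valid_id => address_verified]; rule 3 [tax_filed => identity_verified]; rule 7 [has_dependent, household_head => renewal_due]; rule 11 [priority_flag, has_valid_id => case_approved]. New: address_verified, identity_verified, renewal_due, case_approved.
Round 2: rule 4 [case_approved => age_verified]; rule 6 [case_approved, resident => exempt_fee]. New: age_verified, exempt_fee.
Round 3: rule 2 [exempt_fee, tax_filed => application_complete]. New: application_complete.
Round 4: rule 10 [application_complete, renewal_due => notify_finance]. New: notify_finance.
Round 5: rule 13 [notify_finance, household_head => means_tested]. New: means_tested.
Round 6: rule 5 [eligible_tier1, means_tested => over_18]. New: over_18.
Closure: {address_verified, age_verified, application_complete, case_approved, eligible_subsidy, eligible_tier1, enrolled_program, exempt_fee, has_dependent, has_valid_id, household_head, identity_verified, means_tested, notify_finance, over_18, priority_flag, renewal_due, resident, tax_filed} — 19 facts.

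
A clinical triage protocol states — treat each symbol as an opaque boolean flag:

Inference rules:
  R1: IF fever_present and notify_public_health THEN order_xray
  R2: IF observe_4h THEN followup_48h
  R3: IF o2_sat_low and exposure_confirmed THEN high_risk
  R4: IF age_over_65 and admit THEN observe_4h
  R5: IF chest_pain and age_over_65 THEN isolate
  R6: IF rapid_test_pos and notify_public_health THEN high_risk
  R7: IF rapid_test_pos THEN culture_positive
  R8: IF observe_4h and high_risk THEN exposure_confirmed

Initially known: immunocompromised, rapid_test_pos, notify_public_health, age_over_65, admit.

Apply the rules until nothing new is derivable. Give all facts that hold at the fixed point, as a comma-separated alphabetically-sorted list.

admit, age_over_65, culture_positive, exposure_confirmed, followup_48h, high_risk, immunocompromised, notify_public_health, observe_4h, rapid_test_pos

Round 1 — R4, R6, R7, derive observe_4h, high_risk, culture_positive.
Round 2 — R2, R8, derive followup_48h, exposure_confirmed.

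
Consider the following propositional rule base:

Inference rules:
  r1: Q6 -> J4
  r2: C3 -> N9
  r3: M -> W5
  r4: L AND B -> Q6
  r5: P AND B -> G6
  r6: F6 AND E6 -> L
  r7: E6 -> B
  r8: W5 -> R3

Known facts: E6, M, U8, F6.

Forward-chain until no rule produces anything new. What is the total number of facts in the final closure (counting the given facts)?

10

Round 1 — r3, r6, r7, derive W5, L, B.
Round 2 — r4, r8, derive Q6, R3.
Round 3 — r1, derive J4.
Closure: {B, E6, F6, J4, L, M, Q6, R3, U8, W5} — 10 facts.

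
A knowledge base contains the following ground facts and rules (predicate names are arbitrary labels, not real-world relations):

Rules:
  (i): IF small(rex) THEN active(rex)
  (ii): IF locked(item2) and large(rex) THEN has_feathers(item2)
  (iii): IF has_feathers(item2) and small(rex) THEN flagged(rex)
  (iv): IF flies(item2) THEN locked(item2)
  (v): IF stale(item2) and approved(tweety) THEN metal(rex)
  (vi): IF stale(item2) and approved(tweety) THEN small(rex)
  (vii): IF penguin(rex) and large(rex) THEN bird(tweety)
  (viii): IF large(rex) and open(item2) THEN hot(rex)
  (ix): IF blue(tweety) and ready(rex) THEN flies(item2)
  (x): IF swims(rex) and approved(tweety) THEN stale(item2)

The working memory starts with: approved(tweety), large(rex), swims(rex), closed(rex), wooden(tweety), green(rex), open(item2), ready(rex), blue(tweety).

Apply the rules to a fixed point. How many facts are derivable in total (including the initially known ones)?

Round 1 — (viii), (ix), (x), derive hot(rex), flies(item2), stale(item2).
Round 2 — (iv), (v), (vi), derive locked(item2), metal(rex), small(rex).
Round 3 — (i), (ii), derive active(rex), has_feathers(item2).
Round 4 — (iii), derive flagged(rex).
Closure: {active(rex), approved(tweety), blue(tweety), closed(rex), flagged(rex), flies(item2), green(rex), has_feathers(item2), hot(rex), large(rex), locked(item2), metal(rex), open(item2), ready(rex), small(rex), stale(item2), swims(rex), wooden(tweety)} — 18 facts.

18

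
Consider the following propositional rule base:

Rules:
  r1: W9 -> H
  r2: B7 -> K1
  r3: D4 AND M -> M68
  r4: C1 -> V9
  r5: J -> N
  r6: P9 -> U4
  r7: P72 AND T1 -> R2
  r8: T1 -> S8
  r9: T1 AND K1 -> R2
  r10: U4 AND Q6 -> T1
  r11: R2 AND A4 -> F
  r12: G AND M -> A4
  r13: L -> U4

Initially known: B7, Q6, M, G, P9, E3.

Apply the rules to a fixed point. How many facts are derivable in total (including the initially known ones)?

Round 1: r2 [B7 -> K1]; r6 [P9 -> U4]; r12 [G AND M -> A4]. Adds K1, U4, A4.
Round 2: r10 [U4 AND Q6 -> T1]. Adds T1.
Round 3: r8 [T1 -> S8]; r9 [T1 AND K1 -> R2]. Adds S8, R2.
Round 4: r11 [R2 AND A4 -> F]. Adds F.
Closure: {A4, B7, E3, F, G, K1, M, P9, Q6, R2, S8, T1, U4} — 13 facts.

13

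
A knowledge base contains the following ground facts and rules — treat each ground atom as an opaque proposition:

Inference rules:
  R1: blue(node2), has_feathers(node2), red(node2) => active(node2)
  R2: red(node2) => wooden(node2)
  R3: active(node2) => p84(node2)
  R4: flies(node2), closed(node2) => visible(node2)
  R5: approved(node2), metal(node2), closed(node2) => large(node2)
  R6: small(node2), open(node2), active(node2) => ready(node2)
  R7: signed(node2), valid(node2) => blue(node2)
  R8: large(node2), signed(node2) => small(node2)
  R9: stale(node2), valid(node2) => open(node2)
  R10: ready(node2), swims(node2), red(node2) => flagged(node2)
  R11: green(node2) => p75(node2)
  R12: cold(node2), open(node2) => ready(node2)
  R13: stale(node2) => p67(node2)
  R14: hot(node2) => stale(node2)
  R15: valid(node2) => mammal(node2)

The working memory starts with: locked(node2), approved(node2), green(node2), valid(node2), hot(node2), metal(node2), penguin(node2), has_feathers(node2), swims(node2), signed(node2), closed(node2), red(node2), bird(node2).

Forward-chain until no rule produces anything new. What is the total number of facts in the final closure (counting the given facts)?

26

Round 1 — R2, R5, R7, R11, R14, R15, derive wooden(node2), large(node2), blue(node2), p75(node2), stale(node2), mammal(node2).
Round 2 — R1, R8, R9, R13, derive active(node2), small(node2), open(node2), p67(node2).
Round 3 — R3, R6, derive p84(node2), ready(node2).
Round 4 — R10, derive flagged(node2).
Closure: {active(node2), approved(node2), bird(node2), blue(node2), closed(node2), flagged(node2), green(node2), has_feathers(node2), hot(node2), large(node2), locked(node2), mammal(node2), metal(node2), open(node2), p67(node2), p75(node2), p84(node2), penguin(node2), ready(node2), red(node2), signed(node2), small(node2), stale(node2), swims(node2), valid(node2), wooden(node2)} — 26 facts.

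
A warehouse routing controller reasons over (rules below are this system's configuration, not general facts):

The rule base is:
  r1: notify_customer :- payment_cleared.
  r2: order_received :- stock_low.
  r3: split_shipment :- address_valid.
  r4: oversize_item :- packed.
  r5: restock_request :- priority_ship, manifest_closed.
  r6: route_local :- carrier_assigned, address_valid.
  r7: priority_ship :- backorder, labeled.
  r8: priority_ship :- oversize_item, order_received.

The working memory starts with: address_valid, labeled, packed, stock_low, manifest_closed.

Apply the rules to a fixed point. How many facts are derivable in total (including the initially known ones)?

10

Round 1: r2 [order_received :- stock_low.]; r3 [split_shipment :- address_valid.]; r4 [oversize_item :- packed.]. Adds order_received, split_shipment, oversize_item.
Round 2: r8 [priority_ship :- oversize_item, order_received.]. Adds priority_ship.
Round 3: r5 [restock_request :- priority_ship, manifest_closed.]. Adds restock_request.
Closure: {address_valid, labeled, manifest_closed, order_received, oversize_item, packed, priority_ship, restock_request, split_shipment, stock_low} — 10 facts.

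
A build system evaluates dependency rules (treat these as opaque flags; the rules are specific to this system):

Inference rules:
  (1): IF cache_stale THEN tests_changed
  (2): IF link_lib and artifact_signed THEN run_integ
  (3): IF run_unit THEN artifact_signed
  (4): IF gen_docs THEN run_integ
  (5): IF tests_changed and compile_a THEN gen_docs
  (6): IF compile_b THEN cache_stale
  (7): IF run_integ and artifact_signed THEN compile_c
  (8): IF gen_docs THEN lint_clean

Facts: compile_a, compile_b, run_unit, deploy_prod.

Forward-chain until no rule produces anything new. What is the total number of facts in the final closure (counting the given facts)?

Round 1 — (3), (6), derive artifact_signed, cache_stale.
Round 2 — (1), derive tests_changed.
Round 3 — (5), derive gen_docs.
Round 4 — (4), (8), derive run_integ, lint_clean.
Round 5 — (7), derive compile_c.
Closure: {artifact_signed, cache_stale, compile_a, compile_b, compile_c, deploy_prod, gen_docs, lint_clean, run_integ, run_unit, tests_changed} — 11 facts.

11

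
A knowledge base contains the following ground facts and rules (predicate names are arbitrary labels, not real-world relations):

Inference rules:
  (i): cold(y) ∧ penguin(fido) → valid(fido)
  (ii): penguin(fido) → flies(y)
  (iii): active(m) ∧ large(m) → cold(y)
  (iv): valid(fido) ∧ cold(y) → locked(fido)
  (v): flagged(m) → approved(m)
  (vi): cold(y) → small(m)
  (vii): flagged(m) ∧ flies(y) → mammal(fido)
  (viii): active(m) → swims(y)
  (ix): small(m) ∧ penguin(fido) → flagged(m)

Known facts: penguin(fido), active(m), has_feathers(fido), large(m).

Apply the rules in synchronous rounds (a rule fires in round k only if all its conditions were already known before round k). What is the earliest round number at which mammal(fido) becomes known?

Round 1: (ii) [penguin(fido) → flies(y)]; (iii) [active(m) ∧ large(m) → cold(y)]; (viii) [active(m) → swims(y)]. New: flies(y), cold(y), swims(y).
Round 2: (i) [cold(y) ∧ penguin(fido) → valid(fido)]; (vi) [cold(y) → small(m)]. New: valid(fido), small(m).
Round 3: (iv) [valid(fido) ∧ cold(y) → locked(fido)]; (ix) [small(m) ∧ penguin(fido) → flagged(m)]. New: locked(fido), flagged(m).
Round 4: (v) [flagged(m) → approved(m)]; (vii) [flagged(m) ∧ flies(y) → mammal(fido)]. New: approved(m), mammal(fido).
mammal(fido) first appears in round 4.

4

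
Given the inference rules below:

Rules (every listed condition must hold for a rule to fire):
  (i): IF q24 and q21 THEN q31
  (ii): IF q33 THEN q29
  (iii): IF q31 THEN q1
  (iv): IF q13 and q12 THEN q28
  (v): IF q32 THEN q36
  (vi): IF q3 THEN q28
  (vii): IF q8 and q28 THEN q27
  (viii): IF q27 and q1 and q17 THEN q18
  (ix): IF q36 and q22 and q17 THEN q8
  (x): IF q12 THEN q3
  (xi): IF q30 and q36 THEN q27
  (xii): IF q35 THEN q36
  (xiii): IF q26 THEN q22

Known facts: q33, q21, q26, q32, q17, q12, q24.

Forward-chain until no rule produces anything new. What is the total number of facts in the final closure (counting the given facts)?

17

Round 1 fires (i), (ii), (v), (x), (xiii), giving q31, q29, q36, q3, q22.
Round 2 fires (iii), (vi), (ix), giving q1, q28, q8.
Round 3 fires (vii), giving q27.
Round 4 fires (viii), giving q18.
Closure: {q1, q12, q17, q18, q21, q22, q24, q26, q27, q28, q29, q3, q31, q32, q33, q36, q8} — 17 facts.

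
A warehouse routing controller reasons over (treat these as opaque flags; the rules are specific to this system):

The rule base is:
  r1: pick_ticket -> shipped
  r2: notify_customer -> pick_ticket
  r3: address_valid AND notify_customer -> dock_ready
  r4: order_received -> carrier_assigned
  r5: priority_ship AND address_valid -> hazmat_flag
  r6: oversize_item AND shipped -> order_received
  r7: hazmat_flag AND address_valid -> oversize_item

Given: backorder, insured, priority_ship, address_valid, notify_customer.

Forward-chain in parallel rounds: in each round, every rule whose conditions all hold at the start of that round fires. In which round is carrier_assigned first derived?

4

[1] r2 [notify_customer -> pick_ticket]; r3 [address_valid AND notify_customer -> dock_ready]; r5 [priority_ship AND address_valid -> hazmat_flag]. ⇒ new: pick_ticket, dock_ready, hazmat_flag.
[2] r1 [pick_ticket -> shipped]; r7 [hazmat_flag AND address_valid -> oversize_item]. ⇒ new: shipped, oversize_item.
[3] r6 [oversize_item AND shipped -> order_received]. ⇒ new: order_received.
[4] r4 [order_received -> carrier_assigned]. ⇒ new: carrier_assigned.
carrier_assigned first appears in round 4.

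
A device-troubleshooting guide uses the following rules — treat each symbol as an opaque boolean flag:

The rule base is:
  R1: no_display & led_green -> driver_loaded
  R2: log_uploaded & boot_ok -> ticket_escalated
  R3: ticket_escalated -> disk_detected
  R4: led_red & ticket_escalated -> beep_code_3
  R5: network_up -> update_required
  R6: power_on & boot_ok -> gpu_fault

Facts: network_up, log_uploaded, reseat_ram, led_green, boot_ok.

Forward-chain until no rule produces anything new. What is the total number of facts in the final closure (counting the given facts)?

Round 1: R2 [log_uploaded & boot_ok -> ticket_escalated]; R5 [network_up -> update_required]. Adds ticket_escalated, update_required.
Round 2: R3 [ticket_escalated -> disk_detected]. Adds disk_detected.
Closure: {boot_ok, disk_detected, led_green, log_uploaded, network_up, reseat_ram, ticket_escalated, update_required} — 8 facts.

8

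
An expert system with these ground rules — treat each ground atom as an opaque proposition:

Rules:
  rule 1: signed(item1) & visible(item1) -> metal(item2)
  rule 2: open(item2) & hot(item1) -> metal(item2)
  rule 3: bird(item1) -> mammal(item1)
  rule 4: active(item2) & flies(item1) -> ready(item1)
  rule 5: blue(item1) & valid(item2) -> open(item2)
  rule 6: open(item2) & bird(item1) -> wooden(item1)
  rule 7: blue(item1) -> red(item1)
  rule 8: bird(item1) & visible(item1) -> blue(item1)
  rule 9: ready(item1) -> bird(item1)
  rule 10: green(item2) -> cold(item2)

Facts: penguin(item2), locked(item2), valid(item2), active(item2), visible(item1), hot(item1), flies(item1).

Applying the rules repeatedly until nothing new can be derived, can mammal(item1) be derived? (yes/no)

Round 1: rule 4 [active(item2) & flies(item1) -> ready(item1)]. New: ready(item1).
Round 2: rule 9 [ready(item1) -> bird(item1)]. New: bird(item1).
Round 3: rule 3 [bird(item1) -> mammal(item1)]; rule 8 [bird(item1) & visible(item1) -> blue(item1)]. New: mammal(item1), blue(item1).
Round 4: rule 5 [blue(item1) & valid(item2) -> open(item2)]; rule 7 [blue(item1) -> red(item1)]. New: open(item2), red(item1).
Round 5: rule 2 [open(item2) & hot(item1) -> metal(item2)]; rule 6 [open(item2) & bird(item1) -> wooden(item1)]. New: metal(item2), wooden(item1).
mammal(item1) appears in round 3, so it is derivable.

yes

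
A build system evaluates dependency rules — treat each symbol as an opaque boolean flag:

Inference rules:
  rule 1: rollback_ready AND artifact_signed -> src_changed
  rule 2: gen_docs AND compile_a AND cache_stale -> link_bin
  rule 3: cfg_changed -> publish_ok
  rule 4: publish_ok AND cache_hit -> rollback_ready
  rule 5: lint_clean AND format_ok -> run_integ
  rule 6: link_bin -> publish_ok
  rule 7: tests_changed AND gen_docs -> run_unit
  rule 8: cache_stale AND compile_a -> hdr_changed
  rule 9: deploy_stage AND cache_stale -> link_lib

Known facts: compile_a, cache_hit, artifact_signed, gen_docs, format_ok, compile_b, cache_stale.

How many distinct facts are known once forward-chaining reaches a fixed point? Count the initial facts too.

Round 1 fires rule 2, rule 8, giving link_bin, hdr_changed.
Round 2 fires rule 6, giving publish_ok.
Round 3 fires rule 4, giving rollback_ready.
Round 4 fires rule 1, giving src_changed.
Closure: {artifact_signed, cache_hit, cache_stale, compile_a, compile_b, format_ok, gen_docs, hdr_changed, link_bin, publish_ok, rollback_ready, src_changed} — 12 facts.

12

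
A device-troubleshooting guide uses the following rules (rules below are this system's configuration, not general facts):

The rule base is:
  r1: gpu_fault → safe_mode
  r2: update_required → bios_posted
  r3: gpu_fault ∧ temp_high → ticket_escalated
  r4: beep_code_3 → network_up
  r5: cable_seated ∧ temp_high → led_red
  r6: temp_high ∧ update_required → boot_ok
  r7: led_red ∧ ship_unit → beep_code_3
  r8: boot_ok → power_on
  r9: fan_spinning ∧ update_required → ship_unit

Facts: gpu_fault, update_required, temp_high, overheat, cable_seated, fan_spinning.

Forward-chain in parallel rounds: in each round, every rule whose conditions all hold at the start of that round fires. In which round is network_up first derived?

[1] r1 [gpu_fault → safe_mode]; r2 [update_required → bios_posted]; r3 [gpu_fault ∧ temp_high → ticket_escalated]; r5 [cable_seated ∧ temp_high → led_red]; r6 [temp_high ∧ update_required → boot_ok]; r9 [fan_spinning ∧ update_required → ship_unit]. ⇒ new: safe_mode, bios_posted, ticket_escalated, led_red, boot_ok, ship_unit.
[2] r7 [led_red ∧ ship_unit → beep_code_3]; r8 [boot_ok → power_on]. ⇒ new: beep_code_3, power_on.
[3] r4 [beep_code_3 → network_up]. ⇒ new: network_up.
network_up first appears in round 3.

3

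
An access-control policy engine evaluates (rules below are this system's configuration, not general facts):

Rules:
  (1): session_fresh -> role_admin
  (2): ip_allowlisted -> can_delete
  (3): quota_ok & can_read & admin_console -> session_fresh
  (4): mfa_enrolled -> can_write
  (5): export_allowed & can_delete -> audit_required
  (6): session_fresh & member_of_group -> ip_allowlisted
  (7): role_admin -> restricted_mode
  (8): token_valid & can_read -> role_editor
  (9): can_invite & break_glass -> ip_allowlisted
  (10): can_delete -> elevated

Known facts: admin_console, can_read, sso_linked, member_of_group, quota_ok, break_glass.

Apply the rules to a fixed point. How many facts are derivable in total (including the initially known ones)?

Round 1 — (3), derive session_fresh.
Round 2 — (1), (6), derive role_admin, ip_allowlisted.
Round 3 — (2), (7), derive can_delete, restricted_mode.
Round 4 — (10), derive elevated.
Closure: {admin_console, break_glass, can_delete, can_read, elevated, ip_allowlisted, member_of_group, quota_ok, restricted_mode, role_admin, session_fresh, sso_linked} — 12 facts.

12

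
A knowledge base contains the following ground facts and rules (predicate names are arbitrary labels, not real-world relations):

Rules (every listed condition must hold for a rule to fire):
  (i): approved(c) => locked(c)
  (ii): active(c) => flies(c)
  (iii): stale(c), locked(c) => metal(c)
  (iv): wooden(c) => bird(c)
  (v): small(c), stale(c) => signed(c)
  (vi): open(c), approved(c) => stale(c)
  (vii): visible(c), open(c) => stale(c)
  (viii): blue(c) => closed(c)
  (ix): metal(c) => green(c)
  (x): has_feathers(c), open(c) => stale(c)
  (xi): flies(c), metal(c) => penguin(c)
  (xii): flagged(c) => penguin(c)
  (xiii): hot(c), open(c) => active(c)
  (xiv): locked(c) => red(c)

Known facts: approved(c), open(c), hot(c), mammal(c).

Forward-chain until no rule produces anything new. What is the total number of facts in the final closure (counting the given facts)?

Round 1 fires (i), (vi), (xiii), giving locked(c), stale(c), active(c).
Round 2 fires (ii), (iii), (xiv), giving flies(c), metal(c), red(c).
Round 3 fires (ix), (xi), giving green(c), penguin(c).
Closure: {active(c), approved(c), flies(c), green(c), hot(c), locked(c), mammal(c), metal(c), open(c), penguin(c), red(c), stale(c)} — 12 facts.

12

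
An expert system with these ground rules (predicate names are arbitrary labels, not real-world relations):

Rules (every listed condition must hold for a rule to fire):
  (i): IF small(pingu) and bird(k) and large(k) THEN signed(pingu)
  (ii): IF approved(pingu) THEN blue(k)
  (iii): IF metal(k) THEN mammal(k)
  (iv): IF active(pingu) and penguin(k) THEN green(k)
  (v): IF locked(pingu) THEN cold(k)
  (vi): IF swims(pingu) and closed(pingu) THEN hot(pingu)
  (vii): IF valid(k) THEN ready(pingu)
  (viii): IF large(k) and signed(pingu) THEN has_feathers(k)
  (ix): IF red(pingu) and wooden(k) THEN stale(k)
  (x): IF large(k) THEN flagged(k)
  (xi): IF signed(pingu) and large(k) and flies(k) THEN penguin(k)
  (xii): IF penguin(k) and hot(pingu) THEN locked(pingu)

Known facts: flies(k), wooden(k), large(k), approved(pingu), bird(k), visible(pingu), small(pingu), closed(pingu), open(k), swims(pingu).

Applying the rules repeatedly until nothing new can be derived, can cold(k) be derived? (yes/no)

yes

Round 1: (i) [IF small(pingu) and bird(k) and large(k) THEN signed(pingu)]; (ii) [IF approved(pingu) THEN blue(k)]; (vi) [IF swims(pingu) and closed(pingu) THEN hot(pingu)]; (x) [IF large(k) THEN flagged(k)]. New: signed(pingu), blue(k), hot(pingu), flagged(k).
Round 2: (viii) [IF large(k) and signed(pingu) THEN has_feathers(k)]; (xi) [IF signed(pingu) and large(k) and flies(k) THEN penguin(k)]. New: has_feathers(k), penguin(k).
Round 3: (xii) [IF penguin(k) and hot(pingu) THEN locked(pingu)]. New: locked(pingu).
Round 4: (v) [IF locked(pingu) THEN cold(k)]. New: cold(k).
cold(k) appears in round 4, so it is derivable.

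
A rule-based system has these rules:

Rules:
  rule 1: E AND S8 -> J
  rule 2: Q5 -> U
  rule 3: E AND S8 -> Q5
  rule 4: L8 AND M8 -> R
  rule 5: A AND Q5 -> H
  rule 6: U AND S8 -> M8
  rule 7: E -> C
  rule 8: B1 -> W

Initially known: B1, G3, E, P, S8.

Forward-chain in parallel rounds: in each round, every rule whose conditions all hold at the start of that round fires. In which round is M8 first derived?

Round 1 — rule 1, rule 3, rule 7, rule 8, derive J, Q5, C, W.
Round 2 — rule 2, derive U.
Round 3 — rule 6, derive M8.
M8 first appears in round 3.

3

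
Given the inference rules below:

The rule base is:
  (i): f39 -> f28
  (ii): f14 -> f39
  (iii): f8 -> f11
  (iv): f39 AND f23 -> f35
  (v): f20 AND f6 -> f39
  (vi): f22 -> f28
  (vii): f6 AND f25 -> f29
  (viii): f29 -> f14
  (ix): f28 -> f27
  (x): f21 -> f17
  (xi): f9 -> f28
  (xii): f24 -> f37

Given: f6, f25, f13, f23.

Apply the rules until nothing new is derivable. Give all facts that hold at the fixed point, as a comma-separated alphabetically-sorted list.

f13, f14, f23, f25, f27, f28, f29, f35, f39, f6

Round 1: (vii) [f6 AND f25 -> f29]. New: f29.
Round 2: (viii) [f29 -> f14]. New: f14.
Round 3: (ii) [f14 -> f39]. New: f39.
Round 4: (i) [f39 -> f28]; (iv) [f39 AND f23 -> f35]. New: f28, f35.
Round 5: (ix) [f28 -> f27]. New: f27.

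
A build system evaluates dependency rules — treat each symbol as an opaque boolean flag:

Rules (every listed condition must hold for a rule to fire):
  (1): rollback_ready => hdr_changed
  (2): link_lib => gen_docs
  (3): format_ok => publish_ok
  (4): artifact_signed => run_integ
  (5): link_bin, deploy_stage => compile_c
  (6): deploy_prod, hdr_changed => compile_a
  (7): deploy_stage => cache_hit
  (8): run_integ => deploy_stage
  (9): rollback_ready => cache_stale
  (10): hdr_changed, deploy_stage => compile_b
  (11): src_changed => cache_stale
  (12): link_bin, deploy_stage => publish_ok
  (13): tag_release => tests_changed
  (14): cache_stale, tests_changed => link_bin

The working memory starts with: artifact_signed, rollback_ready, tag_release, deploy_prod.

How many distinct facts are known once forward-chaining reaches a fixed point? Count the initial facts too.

Round 1 fires (1), (4), (9), (13), giving hdr_changed, run_integ, cache_stale, tests_changed.
Round 2 fires (6), (8), (14), giving compile_a, deploy_stage, link_bin.
Round 3 fires (5), (7), (10), (12), giving compile_c, cache_hit, compile_b, publish_ok.
Closure: {artifact_signed, cache_hit, cache_stale, compile_a, compile_b, compile_c, deploy_prod, deploy_stage, hdr_changed, link_bin, publish_ok, rollback_ready, run_integ, tag_release, tests_changed} — 15 facts.

15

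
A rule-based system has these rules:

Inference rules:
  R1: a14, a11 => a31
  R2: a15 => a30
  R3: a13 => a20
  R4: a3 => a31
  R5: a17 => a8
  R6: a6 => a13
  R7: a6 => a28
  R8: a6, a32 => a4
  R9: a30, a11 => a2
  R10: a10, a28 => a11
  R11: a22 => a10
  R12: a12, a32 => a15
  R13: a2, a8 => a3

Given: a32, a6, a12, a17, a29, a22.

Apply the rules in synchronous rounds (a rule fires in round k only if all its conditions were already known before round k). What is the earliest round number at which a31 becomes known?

Round 1: R5 [a17 => a8]; R6 [a6 => a13]; R7 [a6 => a28]; R8 [a6, a32 => a4]; R11 [a22 => a10]; R12 [a12, a32 => a15]. New: a8, a13, a28, a4, a10, a15.
Round 2: R2 [a15 => a30]; R3 [a13 => a20]; R10 [a10, a28 => a11]. New: a30, a20, a11.
Round 3: R9 [a30, a11 => a2]. New: a2.
Round 4: R13 [a2, a8 => a3]. New: a3.
Round 5: R4 [a3 => a31]. New: a31.
a31 first appears in round 5.

5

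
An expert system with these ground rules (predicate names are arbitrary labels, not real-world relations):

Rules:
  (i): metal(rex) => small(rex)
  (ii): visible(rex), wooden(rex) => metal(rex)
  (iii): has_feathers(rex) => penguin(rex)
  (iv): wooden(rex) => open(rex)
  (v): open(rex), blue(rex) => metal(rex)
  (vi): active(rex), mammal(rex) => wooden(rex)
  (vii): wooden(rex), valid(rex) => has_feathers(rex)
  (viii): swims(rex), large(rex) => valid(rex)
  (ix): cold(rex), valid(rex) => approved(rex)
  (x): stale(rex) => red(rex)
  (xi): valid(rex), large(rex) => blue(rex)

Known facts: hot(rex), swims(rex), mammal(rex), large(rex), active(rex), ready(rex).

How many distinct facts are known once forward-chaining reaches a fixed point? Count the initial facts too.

14

[1] (vi) [active(rex), mammal(rex) => wooden(rex)]; (viii) [swims(rex), large(rex) => valid(rex)]. ⇒ new: wooden(rex), valid(rex).
[2] (iv) [wooden(rex) => open(rex)]; (vii) [wooden(rex), valid(rex) => has_feathers(rex)]; (xi) [valid(rex), large(rex) => blue(rex)]. ⇒ new: open(rex), has_feathers(rex), blue(rex).
[3] (iii) [has_feathers(rex) => penguin(rex)]; (v) [open(rex), blue(rex) => metal(rex)]. ⇒ new: penguin(rex), metal(rex).
[4] (i) [metal(rex) => small(rex)]. ⇒ new: small(rex).
Closure: {active(rex), blue(rex), has_feathers(rex), hot(rex), large(rex), mammal(rex), metal(rex), open(rex), penguin(rex), ready(rex), small(rex), swims(rex), valid(rex), wooden(rex)} — 14 facts.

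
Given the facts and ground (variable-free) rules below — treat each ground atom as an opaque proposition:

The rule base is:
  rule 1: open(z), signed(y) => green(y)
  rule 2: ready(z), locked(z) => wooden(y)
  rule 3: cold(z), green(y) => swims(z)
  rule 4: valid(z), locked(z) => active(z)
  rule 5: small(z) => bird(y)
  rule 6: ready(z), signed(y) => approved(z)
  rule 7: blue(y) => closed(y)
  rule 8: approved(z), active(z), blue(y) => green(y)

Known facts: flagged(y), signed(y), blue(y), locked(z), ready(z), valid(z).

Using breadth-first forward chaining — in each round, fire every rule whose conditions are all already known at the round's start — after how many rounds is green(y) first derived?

Round 1 fires rule 2, rule 4, rule 6, rule 7, giving wooden(y), active(z), approved(z), closed(y).
Round 2 fires rule 8, giving green(y).
green(y) first appears in round 2.

2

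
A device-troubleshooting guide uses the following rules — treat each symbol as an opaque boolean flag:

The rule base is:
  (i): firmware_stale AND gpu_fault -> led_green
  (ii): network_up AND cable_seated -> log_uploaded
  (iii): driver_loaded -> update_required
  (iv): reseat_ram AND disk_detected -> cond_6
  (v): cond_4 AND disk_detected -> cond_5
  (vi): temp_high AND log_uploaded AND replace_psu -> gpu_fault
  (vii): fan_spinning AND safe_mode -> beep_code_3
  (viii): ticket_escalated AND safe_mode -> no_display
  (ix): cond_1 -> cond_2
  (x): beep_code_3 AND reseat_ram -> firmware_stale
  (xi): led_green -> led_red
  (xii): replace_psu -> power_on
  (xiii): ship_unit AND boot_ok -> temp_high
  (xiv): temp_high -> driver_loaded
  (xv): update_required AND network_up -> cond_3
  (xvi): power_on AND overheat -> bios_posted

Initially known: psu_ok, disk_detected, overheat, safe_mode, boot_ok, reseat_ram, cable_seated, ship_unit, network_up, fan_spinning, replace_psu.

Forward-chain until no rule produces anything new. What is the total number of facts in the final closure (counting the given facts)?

[1] (ii) [network_up AND cable_seated -> log_uploaded]; (iv) [reseat_ram AND disk_detected -> cond_6]; (vii) [fan_spinning AND safe_mode -> beep_code_3]; (xii) [replace_psu -> power_on]; (xiii) [ship_unit AND boot_ok -> temp_high]. ⇒ new: log_uploaded, cond_6, beep_code_3, power_on, temp_high.
[2] (vi) [temp_high AND log_uploaded AND replace_psu -> gpu_fault]; (x) [beep_code_3 AND reseat_ram -> firmware_stale]; (xiv) [temp_high -> driver_loaded]; (xvi) [power_on AND overheat -> bios_posted]. ⇒ new: gpu_fault, firmware_stale, driver_loaded, bios_posted.
[3] (i) [firmware_stale AND gpu_fault -> led_green]; (iii) [driver_loaded -> update_required]. ⇒ new: led_green, update_required.
[4] (xi) [led_green -> led_red]; (xv) [update_required AND network_up -> cond_3]. ⇒ new: led_red, cond_3.
Closure: {beep_code_3, bios_posted, boot_ok, cable_seated, cond_3, cond_6, disk_detected, driver_loaded, fan_spinning, firmware_stale, gpu_fault, led_green, led_red, log_uploaded, network_up, overheat, power_on, psu_ok, replace_psu, reseat_ram, safe_mode, ship_unit, temp_high, update_required} — 24 facts.

24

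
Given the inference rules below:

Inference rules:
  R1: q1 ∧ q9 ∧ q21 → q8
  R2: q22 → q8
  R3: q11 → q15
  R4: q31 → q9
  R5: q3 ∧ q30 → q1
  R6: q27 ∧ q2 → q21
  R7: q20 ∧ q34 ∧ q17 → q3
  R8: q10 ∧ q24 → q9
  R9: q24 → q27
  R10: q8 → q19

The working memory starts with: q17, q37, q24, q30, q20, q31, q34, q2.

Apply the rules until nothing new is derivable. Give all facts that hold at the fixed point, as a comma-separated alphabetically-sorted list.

Round 1 fires R4, R7, R9, giving q9, q3, q27.
Round 2 fires R5, R6, giving q1, q21.
Round 3 fires R1, giving q8.
Round 4 fires R10, giving q19.

q1, q17, q19, q2, q20, q21, q24, q27, q3, q30, q31, q34, q37, q8, q9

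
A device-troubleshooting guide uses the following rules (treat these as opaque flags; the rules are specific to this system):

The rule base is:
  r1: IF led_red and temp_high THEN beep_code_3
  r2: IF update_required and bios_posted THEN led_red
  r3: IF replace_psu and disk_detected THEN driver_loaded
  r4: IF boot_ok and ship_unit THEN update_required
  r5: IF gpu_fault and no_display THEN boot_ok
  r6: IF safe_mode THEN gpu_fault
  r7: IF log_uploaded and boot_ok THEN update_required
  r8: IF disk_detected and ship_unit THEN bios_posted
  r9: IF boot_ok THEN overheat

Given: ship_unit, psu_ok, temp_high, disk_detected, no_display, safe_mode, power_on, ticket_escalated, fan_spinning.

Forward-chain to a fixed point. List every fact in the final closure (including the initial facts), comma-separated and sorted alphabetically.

beep_code_3, bios_posted, boot_ok, disk_detected, fan_spinning, gpu_fault, led_red, no_display, overheat, power_on, psu_ok, safe_mode, ship_unit, temp_high, ticket_escalated, update_required

Round 1 fires r6, r8, giving gpu_fault, bios_posted.
Round 2 fires r5, giving boot_ok.
Round 3 fires r4, r9, giving update_required, overheat.
Round 4 fires r2, giving led_red.
Round 5 fires r1, giving beep_code_3.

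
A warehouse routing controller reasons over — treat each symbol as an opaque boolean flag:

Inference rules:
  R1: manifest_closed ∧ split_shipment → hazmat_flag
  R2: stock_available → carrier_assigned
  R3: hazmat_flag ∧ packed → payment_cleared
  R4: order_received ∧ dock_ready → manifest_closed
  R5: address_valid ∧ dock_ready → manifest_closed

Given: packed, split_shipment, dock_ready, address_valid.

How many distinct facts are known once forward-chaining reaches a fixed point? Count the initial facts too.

7

Round 1 fires R5, giving manifest_closed.
Round 2 fires R1, giving hazmat_flag.
Round 3 fires R3, giving payment_cleared.
Closure: {address_valid, dock_ready, hazmat_flag, manifest_closed, packed, payment_cleared, split_shipment} — 7 facts.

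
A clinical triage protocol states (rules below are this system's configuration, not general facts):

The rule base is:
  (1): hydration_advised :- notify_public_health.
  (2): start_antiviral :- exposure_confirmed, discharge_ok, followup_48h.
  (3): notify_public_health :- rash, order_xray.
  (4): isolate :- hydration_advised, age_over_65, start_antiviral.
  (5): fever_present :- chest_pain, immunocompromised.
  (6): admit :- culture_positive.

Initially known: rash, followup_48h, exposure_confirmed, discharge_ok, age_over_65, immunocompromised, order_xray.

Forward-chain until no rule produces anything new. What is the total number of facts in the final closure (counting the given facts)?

11

Round 1 fires (2), (3), giving start_antiviral, notify_public_health.
Round 2 fires (1), giving hydration_advised.
Round 3 fires (4), giving isolate.
Closure: {age_over_65, discharge_ok, exposure_confirmed, followup_48h, hydration_advised, immunocompromised, isolate, notify_public_health, order_xray, rash, start_antiviral} — 11 facts.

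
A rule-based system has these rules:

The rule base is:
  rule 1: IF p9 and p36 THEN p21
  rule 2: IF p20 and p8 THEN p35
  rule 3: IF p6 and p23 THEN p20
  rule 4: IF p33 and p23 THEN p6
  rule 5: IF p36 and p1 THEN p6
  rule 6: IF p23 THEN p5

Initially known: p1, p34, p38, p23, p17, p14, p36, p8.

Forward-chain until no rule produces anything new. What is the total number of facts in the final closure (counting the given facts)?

Round 1: rule 5 [IF p36 and p1 THEN p6]; rule 6 [IF p23 THEN p5]. New: p6, p5.
Round 2: rule 3 [IF p6 and p23 THEN p20]. New: p20.
Round 3: rule 2 [IF p20 and p8 THEN p35]. New: p35.
Closure: {p1, p14, p17, p20, p23, p34, p35, p36, p38, p5, p6, p8} — 12 facts.

12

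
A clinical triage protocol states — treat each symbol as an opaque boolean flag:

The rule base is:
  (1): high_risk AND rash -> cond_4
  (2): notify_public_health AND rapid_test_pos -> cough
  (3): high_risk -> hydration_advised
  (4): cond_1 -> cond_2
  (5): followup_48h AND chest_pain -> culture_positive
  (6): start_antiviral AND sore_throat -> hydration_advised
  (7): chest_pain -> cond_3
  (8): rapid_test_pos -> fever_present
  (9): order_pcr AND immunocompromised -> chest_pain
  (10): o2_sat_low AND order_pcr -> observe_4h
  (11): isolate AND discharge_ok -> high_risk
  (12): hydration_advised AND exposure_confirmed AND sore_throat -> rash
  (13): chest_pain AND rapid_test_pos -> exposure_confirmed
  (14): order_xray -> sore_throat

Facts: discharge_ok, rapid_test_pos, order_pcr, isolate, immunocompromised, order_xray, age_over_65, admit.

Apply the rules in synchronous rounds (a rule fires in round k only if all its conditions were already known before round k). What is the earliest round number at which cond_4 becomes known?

Round 1: (8) [rapid_test_pos -> fever_present]; (9) [order_pcr AND immunocompromised -> chest_pain]; (11) [isolate AND discharge_ok -> high_risk]; (14) [order_xray -> sore_throat]. Adds fever_present, chest_pain, high_risk, sore_throat.
Round 2: (3) [high_risk -> hydration_advised]; (7) [chest_pain -> cond_3]; (13) [chest_pain AND rapid_test_pos -> exposure_confirmed]. Adds hydration_advised, cond_3, exposure_confirmed.
Round 3: (12) [hydration_advised AND exposure_confirmed AND sore_throat -> rash]. Adds rash.
Round 4: (1) [high_risk AND rash -> cond_4]. Adds cond_4.
cond_4 first appears in round 4.

4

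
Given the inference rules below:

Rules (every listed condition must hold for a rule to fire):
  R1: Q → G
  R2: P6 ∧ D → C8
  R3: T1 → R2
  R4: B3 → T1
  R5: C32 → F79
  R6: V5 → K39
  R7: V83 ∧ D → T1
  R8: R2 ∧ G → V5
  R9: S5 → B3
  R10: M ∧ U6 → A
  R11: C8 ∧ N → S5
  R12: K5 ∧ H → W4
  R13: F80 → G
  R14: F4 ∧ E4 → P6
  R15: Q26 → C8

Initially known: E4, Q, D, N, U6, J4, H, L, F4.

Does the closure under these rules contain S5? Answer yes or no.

Round 1: R1 [Q → G]; R14 [F4 ∧ E4 → P6]. New: G, P6.
Round 2: R2 [P6 ∧ D → C8]. New: C8.
Round 3: R11 [C8 ∧ N → S5]. New: S5.
Round 4: R9 [S5 → B3]. New: B3.
Round 5: R4 [B3 → T1]. New: T1.
Round 6: R3 [T1 → R2]. New: R2.
Round 7: R8 [R2 ∧ G → V5]. New: V5.
Round 8: R6 [V5 → K39]. New: K39.
S5 appears in round 3, so it is derivable.

yes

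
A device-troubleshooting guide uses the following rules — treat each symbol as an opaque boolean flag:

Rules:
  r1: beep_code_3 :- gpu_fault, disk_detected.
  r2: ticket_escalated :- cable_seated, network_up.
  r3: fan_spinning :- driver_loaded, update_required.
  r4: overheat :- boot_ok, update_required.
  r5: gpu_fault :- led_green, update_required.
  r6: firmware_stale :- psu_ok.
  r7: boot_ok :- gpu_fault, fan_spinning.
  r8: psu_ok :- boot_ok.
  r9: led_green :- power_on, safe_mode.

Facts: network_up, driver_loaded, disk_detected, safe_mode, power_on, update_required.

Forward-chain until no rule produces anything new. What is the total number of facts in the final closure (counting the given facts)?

Round 1 — r3, r9, derive fan_spinning, led_green.
Round 2 — r5, derive gpu_fault.
Round 3 — r1, r7, derive beep_code_3, boot_ok.
Round 4 — r4, r8, derive overheat, psu_ok.
Round 5 — r6, derive firmware_stale.
Closure: {beep_code_3, boot_ok, disk_detected, driver_loaded, fan_spinning, firmware_stale, gpu_fault, led_green, network_up, overheat, power_on, psu_ok, safe_mode, update_required} — 14 facts.

14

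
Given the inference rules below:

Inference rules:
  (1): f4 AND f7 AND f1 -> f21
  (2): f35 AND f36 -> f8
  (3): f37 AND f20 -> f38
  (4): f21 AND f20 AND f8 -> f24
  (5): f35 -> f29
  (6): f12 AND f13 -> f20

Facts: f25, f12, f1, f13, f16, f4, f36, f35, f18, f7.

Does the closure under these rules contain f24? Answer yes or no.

Round 1 fires (1), (2), (5), (6), giving f21, f8, f29, f20.
Round 2 fires (4), giving f24.
f24 appears in round 2, so it is derivable.

yes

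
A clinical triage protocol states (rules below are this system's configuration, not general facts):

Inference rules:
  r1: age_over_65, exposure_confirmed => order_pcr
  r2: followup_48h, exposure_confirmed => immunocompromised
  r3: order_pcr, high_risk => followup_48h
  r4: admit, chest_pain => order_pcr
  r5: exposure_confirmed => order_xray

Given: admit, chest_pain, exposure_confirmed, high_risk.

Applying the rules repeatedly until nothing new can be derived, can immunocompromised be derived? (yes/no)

yes

Round 1 — r4, r5, derive order_pcr, order_xray.
Round 2 — r3, derive followup_48h.
Round 3 — r2, derive immunocompromised.
immunocompromised appears in round 3, so it is derivable.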